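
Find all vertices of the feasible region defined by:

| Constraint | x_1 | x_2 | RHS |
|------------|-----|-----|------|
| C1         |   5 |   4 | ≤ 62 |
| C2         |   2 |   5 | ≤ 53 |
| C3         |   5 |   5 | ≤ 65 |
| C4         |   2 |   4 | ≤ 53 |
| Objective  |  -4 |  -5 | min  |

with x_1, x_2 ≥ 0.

(0, 0), (12.4, 0), (10, 3), (4, 9), (0, 10.6)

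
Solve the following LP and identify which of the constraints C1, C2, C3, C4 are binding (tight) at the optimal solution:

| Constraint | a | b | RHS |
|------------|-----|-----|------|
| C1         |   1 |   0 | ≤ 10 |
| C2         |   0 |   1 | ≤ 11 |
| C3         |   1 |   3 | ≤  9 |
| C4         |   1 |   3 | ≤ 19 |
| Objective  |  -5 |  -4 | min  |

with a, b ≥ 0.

At a = 9, b = 0, compute slack b - a·x for each constraint:
  C1: 10 − 9 = 1  (slack)
  C2: 11 − 0 = 11  (slack)
  C3: 9 − 9 = 0  (binding)
  C4: 19 − 9 = 10  (slack)

Optimal: a = 9, b = 0
Binding: C3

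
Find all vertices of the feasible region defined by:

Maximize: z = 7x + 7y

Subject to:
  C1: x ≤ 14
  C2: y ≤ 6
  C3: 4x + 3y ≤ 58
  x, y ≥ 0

(0, 0), (14, 0), (14, 0.6667), (10, 6), (0, 6)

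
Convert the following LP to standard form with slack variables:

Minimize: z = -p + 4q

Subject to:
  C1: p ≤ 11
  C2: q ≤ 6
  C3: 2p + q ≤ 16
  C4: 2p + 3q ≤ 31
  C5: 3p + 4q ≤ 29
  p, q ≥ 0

min z = -p + 4q

s.t.
  p + s1 = 11
  q + s2 = 6
  2p + q + s3 = 16
  2p + 3q + s4 = 31
  3p + 4q + s5 = 29
  p, q, s1, s2, s3, s4, s5 ≥ 0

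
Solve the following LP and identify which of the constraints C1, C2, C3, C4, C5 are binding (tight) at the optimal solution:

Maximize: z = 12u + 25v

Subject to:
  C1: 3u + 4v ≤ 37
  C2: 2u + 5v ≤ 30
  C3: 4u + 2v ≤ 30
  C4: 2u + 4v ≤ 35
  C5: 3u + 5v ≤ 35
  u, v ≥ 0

At u = 5, v = 4, compute slack b - a·x for each constraint:
  C1: 37 − 31 = 6  (slack)
  C2: 30 − 30 = 0  (binding)
  C3: 30 − 28 = 2  (slack)
  C4: 35 − 26 = 9  (slack)
  C5: 35 − 35 = 0  (binding)

Optimal: u = 5, v = 4
Binding: C2, C5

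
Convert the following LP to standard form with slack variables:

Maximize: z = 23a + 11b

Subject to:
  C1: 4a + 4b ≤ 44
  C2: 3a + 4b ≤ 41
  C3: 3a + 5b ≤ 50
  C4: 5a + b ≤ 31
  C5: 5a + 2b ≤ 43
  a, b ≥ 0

max z = 23a + 11b

s.t.
  4a + 4b + s1 = 44
  3a + 4b + s2 = 41
  3a + 5b + s3 = 50
  5a + b + s4 = 31
  5a + 2b + s5 = 43
  a, b, s1, s2, s3, s4, s5 ≥ 0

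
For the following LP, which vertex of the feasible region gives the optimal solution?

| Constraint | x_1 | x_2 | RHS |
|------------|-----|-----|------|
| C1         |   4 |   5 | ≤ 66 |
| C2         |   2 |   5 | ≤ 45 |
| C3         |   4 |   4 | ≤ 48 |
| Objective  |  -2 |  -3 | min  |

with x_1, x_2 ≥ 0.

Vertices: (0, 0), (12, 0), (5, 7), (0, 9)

Evaluate the objective at each vertex of the feasible region:
  z(0, 0) = 0
  z(12, 0) = -24
  z(5, 7) = -31  ←
  z(0, 9) = -27
The minimum is at x_1 = 5, x_2 = 7.

(5, 7)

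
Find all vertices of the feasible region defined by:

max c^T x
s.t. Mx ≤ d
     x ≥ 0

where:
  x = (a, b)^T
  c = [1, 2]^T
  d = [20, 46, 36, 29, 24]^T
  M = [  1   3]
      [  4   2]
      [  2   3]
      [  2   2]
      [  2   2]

(0, 0), (11.5, 0), (11, 1), (8, 4), (0, 6.667)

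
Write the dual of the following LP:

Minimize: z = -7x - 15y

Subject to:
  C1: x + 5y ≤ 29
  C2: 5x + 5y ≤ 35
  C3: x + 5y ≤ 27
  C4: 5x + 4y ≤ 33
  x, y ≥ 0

Primal min cᵀx s.t. Ax ≤ b, x ≥ 0  →  Dual max −bᵀy s.t. Aᵀy ≥ −c, y ≥ 0.

Maximize: z = -29y1 - 35y2 - 27y3 - 33y4

Subject to:
  y1 + 5y2 + y3 + 5y4 ≥ 7
  5y1 + 5y2 + 5y3 + 4y4 ≥ 15
  y1, y2, y3, y4 ≥ 0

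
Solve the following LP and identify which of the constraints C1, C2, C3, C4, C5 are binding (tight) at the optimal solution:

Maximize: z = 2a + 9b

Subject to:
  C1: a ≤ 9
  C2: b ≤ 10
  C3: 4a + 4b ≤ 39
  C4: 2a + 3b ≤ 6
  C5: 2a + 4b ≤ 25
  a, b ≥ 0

At a = 0, b = 2, compute slack b - a·x for each constraint:
  C1: 9 − 0 = 9  (slack)
  C2: 10 − 2 = 8  (slack)
  C3: 39 − 8 = 31  (slack)
  C4: 6 − 6 = 0  (binding)
  C5: 25 − 8 = 17  (slack)

Optimal: a = 0, b = 2
Binding: C4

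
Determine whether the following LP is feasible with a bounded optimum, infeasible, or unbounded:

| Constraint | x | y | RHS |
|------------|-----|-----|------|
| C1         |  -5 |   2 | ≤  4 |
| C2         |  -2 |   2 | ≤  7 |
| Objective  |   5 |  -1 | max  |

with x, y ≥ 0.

Unbounded (objective can increase without bound)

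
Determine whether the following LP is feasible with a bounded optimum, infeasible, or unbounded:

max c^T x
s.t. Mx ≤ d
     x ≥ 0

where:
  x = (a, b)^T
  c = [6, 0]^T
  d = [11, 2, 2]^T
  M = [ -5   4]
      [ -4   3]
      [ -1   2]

Unbounded (objective can increase without bound)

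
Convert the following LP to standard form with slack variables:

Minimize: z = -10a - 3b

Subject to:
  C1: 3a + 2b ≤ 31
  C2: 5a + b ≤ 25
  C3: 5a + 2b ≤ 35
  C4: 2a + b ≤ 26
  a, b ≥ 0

min z = -10a - 3b

s.t.
  3a + 2b + s1 = 31
  5a + b + s2 = 25
  5a + 2b + s3 = 35
  2a + b + s4 = 26
  a, b, s1, s2, s3, s4 ≥ 0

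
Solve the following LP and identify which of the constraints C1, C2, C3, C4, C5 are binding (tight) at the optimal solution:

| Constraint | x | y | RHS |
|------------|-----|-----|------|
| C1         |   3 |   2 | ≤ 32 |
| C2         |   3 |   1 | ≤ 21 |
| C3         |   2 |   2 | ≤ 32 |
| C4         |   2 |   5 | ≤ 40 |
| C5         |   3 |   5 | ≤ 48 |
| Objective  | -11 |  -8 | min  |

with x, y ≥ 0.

At x = 5, y = 6, compute slack b - a·x for each constraint:
  C1: 32 − 27 = 5  (slack)
  C2: 21 − 21 = 0  (binding)
  C3: 32 − 22 = 10  (slack)
  C4: 40 − 40 = 0  (binding)
  C5: 48 − 45 = 3  (slack)

Optimal: x = 5, y = 6
Binding: C2, C4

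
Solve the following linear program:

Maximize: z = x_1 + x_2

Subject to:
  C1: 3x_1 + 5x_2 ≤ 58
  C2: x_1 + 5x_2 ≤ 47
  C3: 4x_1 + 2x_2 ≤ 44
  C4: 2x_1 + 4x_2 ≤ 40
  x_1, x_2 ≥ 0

Evaluate the objective at each vertex of the feasible region:
  z(0, 0) = 0
  z(11, 0) = 11
  z(8, 6) = 14  ←
  z(2, 9) = 11
  z(0, 9.4) = 9.4
The maximum is at x_1 = 8, x_2 = 6.

x_1 = 8, x_2 = 6, z = 14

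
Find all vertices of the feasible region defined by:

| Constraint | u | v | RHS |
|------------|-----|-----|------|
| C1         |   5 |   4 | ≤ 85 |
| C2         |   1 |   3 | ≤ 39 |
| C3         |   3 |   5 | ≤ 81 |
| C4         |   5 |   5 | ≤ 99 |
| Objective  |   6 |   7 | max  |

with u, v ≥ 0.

(0, 0), (17, 0), (9, 10), (0, 13)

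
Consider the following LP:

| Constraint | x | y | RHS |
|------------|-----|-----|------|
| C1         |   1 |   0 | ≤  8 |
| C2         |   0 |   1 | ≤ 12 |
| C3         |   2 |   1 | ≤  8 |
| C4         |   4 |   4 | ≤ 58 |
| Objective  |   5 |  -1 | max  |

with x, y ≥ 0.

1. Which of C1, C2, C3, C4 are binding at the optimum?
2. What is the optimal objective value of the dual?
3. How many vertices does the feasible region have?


1. C3
2. 20
3. 3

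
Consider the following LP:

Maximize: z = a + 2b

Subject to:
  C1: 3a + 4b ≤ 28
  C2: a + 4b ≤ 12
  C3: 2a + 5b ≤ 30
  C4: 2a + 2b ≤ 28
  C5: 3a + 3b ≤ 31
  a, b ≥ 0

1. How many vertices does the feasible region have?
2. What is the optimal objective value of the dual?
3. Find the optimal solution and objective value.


1. 4
2. 10
3. a = 8, b = 1, z = 10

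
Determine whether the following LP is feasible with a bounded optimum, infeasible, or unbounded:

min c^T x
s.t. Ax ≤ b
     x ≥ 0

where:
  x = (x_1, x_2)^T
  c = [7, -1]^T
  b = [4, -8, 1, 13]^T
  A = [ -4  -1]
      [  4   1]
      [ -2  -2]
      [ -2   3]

Infeasible (no feasible solution exists)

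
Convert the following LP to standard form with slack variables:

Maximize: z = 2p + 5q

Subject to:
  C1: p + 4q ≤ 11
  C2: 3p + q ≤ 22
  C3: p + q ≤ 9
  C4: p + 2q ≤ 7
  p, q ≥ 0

max z = 2p + 5q

s.t.
  p + 4q + s1 = 11
  3p + q + s2 = 22
  p + q + s3 = 9
  p + 2q + s4 = 7
  p, q, s1, s2, s3, s4 ≥ 0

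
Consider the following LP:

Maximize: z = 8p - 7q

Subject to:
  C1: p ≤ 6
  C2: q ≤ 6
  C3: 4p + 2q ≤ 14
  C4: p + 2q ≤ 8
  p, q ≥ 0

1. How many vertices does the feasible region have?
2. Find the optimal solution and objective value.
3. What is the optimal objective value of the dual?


1. 4
2. p = 3.5, q = 0, z = 28
3. 28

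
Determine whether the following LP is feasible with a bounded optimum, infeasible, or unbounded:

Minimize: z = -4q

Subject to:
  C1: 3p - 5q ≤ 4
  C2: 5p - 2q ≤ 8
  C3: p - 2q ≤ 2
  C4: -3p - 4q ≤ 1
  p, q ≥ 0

Unbounded (objective can decrease without bound)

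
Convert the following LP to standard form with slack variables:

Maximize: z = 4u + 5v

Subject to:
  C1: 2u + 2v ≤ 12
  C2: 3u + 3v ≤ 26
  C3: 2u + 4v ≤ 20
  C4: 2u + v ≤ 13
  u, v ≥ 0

max z = 4u + 5v

s.t.
  2u + 2v + s1 = 12
  3u + 3v + s2 = 26
  2u + 4v + s3 = 20
  2u + v + s4 = 13
  u, v, s1, s2, s3, s4 ≥ 0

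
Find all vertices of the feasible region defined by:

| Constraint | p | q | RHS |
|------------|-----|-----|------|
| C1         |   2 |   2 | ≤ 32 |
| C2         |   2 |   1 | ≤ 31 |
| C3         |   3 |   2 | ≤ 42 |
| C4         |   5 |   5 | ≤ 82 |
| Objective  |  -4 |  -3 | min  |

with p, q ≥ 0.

(0, 0), (14, 0), (10, 6), (0, 16)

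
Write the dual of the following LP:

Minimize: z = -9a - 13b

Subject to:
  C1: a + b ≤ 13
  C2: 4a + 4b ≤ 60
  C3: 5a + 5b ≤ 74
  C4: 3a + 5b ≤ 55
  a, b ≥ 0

Primal min cᵀx s.t. Ax ≤ b, x ≥ 0  →  Dual max −bᵀy s.t. Aᵀy ≥ −c, y ≥ 0.

Maximize: z = -13y1 - 60y2 - 74y3 - 55y4

Subject to:
  y1 + 4y2 + 5y3 + 3y4 ≥ 9
  y1 + 4y2 + 5y3 + 5y4 ≥ 13
  y1, y2, y3, y4 ≥ 0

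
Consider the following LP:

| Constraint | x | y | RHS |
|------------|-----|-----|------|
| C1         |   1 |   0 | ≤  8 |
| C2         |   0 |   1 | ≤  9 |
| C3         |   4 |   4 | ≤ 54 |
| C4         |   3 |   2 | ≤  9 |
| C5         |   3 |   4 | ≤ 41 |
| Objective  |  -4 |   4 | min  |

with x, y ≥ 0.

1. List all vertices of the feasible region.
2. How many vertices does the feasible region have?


1. (0, 0), (3, 0), (0, 4.5)
2. 3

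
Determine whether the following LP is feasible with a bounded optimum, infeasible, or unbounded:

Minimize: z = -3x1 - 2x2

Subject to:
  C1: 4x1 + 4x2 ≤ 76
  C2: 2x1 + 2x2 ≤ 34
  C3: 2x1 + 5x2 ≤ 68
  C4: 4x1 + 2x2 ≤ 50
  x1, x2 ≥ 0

Feasible with a bounded optimal solution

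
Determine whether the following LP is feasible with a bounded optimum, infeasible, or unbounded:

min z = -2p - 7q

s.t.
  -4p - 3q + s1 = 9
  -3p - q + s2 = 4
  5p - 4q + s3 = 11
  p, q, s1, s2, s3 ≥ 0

Unbounded (objective can decrease without bound)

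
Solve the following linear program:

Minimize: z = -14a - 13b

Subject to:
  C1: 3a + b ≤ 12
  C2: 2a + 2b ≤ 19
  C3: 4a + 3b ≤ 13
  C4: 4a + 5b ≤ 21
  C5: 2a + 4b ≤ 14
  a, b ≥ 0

Evaluate the objective at each vertex of the feasible region:
  z(0, 0) = 0
  z(3.25, 0) = -45.5
  z(1, 3) = -53  ←
  z(0, 3.5) = -45.5
The minimum is at a = 1, b = 3.

a = 1, b = 3, z = -53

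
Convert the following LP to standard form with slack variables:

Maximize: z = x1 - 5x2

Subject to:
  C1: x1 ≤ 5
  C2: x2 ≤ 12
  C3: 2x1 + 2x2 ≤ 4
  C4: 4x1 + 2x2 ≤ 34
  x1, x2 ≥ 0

max z = x1 - 5x2

s.t.
  x1 + s1 = 5
  x2 + s2 = 12
  2x1 + 2x2 + s3 = 4
  4x1 + 2x2 + s4 = 34
  x1, x2, s1, s2, s3, s4 ≥ 0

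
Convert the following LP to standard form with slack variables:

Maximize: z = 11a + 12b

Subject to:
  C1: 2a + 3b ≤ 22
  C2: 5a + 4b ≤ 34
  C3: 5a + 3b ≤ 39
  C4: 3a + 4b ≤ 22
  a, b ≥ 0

max z = 11a + 12b

s.t.
  2a + 3b + s1 = 22
  5a + 4b + s2 = 34
  5a + 3b + s3 = 39
  3a + 4b + s4 = 22
  a, b, s1, s2, s3, s4 ≥ 0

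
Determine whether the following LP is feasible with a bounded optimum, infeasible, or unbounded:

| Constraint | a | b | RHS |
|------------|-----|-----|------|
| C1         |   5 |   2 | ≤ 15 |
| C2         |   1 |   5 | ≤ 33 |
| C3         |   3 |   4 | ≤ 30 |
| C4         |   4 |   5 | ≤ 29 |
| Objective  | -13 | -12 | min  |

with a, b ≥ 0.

Feasible with a bounded optimal solution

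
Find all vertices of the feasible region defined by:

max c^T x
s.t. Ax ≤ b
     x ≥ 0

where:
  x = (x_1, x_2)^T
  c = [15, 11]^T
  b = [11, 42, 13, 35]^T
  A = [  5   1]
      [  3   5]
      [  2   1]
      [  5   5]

(0, 0), (2.2, 0), (1, 6), (0, 7)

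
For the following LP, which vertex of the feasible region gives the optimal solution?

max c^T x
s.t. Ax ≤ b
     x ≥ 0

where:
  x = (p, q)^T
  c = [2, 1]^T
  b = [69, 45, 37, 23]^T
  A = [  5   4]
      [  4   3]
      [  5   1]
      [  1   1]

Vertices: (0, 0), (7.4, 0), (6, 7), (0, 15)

Evaluate the objective at each vertex of the feasible region:
  z(0, 0) = 0
  z(7.4, 0) = 14.8
  z(6, 7) = 19  ←
  z(0, 15) = 15
The maximum is at p = 6, q = 7.

(6, 7)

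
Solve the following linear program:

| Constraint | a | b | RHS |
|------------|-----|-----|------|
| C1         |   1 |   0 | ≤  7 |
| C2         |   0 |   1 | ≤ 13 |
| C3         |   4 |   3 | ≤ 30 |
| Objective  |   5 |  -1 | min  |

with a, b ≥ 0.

Evaluate the objective at each vertex of the feasible region:
  z(0, 0) = 0
  z(7, 0) = 35
  z(7, 0.6667) = 34.33
  z(0, 10) = -10  ←
The minimum is at a = 0, b = 10.

a = 0, b = 10, z = -10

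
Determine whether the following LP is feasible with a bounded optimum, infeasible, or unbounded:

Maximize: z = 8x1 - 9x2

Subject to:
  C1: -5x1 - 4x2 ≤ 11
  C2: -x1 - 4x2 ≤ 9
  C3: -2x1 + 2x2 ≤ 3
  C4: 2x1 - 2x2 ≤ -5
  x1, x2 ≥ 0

Infeasible (no feasible solution exists)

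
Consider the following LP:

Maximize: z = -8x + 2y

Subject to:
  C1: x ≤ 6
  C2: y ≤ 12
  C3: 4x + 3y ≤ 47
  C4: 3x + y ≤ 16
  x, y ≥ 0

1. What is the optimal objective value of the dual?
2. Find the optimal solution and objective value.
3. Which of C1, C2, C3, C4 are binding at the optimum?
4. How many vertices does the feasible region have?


1. 24
2. x = 0, y = 12, z = 24
3. C2
4. 4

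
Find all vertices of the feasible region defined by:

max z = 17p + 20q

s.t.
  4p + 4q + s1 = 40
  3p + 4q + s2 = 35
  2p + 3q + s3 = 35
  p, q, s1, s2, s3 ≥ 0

(0, 0), (10, 0), (5, 5), (0, 8.75)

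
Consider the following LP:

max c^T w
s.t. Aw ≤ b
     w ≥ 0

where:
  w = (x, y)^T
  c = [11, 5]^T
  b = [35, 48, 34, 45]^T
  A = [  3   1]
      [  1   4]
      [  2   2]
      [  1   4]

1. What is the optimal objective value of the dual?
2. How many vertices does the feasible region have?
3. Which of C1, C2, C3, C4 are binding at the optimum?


1. 139
2. 5
3. C1, C3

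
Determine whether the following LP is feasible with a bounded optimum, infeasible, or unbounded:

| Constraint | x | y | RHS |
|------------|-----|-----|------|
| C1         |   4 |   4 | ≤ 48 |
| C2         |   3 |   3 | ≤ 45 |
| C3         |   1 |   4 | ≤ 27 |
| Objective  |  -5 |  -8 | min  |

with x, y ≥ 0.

Feasible with a bounded optimal solution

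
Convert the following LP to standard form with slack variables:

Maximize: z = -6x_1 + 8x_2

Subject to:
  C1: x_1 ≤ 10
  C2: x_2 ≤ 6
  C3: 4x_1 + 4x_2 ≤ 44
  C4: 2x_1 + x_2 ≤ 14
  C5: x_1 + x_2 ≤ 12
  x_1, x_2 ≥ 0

max z = -6x_1 + 8x_2

s.t.
  x_1 + s1 = 10
  x_2 + s2 = 6
  4x_1 + 4x_2 + s3 = 44
  2x_1 + x_2 + s4 = 14
  x_1 + x_2 + s5 = 12
  x_1, x_2, s1, s2, s3, s4, s5 ≥ 0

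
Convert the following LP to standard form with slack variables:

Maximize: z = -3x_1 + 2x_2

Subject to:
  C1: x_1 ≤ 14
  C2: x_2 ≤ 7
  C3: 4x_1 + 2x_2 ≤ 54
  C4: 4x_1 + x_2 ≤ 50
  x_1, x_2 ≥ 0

max z = -3x_1 + 2x_2

s.t.
  x_1 + s1 = 14
  x_2 + s2 = 7
  4x_1 + 2x_2 + s3 = 54
  4x_1 + x_2 + s4 = 50
  x_1, x_2, s1, s2, s3, s4 ≥ 0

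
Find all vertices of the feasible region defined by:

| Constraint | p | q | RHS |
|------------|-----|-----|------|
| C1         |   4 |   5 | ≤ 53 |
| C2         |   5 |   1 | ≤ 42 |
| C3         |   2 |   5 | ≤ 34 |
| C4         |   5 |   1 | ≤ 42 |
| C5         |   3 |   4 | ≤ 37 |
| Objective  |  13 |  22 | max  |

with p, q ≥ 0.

(0, 0), (8.4, 0), (7.706, 3.471), (7, 4), (0, 6.8)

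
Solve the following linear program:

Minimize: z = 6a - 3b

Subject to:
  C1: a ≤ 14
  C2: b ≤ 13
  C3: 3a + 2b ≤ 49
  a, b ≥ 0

Evaluate the objective at each vertex of the feasible region:
  z(0, 0) = 0
  z(14, 0) = 84
  z(14, 3.5) = 73.5
  z(7.667, 13) = 7
  z(0, 13) = -39  ←
The minimum is at a = 0, b = 13.

a = 0, b = 13, z = -39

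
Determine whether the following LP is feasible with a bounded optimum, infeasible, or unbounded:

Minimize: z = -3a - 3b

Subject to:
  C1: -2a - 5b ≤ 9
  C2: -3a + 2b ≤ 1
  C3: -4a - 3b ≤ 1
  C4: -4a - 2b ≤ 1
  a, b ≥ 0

Unbounded (objective can decrease without bound)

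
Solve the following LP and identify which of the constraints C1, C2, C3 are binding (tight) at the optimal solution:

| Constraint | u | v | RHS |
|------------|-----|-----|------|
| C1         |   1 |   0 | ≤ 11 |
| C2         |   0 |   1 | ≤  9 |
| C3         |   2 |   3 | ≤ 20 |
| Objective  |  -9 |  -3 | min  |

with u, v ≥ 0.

At u = 10, v = 0, compute slack b - a·x for each constraint:
  C1: 11 − 10 = 1  (slack)
  C2: 9 − 0 = 9  (slack)
  C3: 20 − 20 = 0  (binding)

Optimal: u = 10, v = 0
Binding: C3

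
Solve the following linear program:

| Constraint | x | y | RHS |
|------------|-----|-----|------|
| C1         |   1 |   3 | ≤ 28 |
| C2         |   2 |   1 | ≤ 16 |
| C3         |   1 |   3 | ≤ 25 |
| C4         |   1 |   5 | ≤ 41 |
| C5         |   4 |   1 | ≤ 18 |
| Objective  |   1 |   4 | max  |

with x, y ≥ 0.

Evaluate the objective at each vertex of the feasible region:
  z(0, 0) = 0
  z(4.5, 0) = 4.5
  z(2.636, 7.455) = 32.45
  z(1, 8) = 33  ←
  z(0, 8.2) = 32.8
The maximum is at x = 1, y = 8.

x = 1, y = 8, z = 33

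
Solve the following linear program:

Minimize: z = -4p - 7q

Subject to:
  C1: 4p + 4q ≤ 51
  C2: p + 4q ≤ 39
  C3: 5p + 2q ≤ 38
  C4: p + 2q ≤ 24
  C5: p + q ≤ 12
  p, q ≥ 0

Evaluate the objective at each vertex of the feasible region:
  z(0, 0) = 0
  z(7.6, 0) = -30.4
  z(4.667, 7.333) = -70
  z(3, 9) = -75  ←
  z(0, 9.75) = -68.25
The minimum is at p = 3, q = 9.

p = 3, q = 9, z = -75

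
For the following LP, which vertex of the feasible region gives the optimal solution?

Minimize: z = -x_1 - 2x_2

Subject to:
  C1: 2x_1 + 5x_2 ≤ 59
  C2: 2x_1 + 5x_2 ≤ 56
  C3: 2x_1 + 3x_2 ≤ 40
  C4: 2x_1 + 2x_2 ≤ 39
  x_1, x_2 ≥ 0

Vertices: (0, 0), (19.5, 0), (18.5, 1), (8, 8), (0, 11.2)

Evaluate the objective at each vertex of the feasible region:
  z(0, 0) = 0
  z(19.5, 0) = -19.5
  z(18.5, 1) = -20.5
  z(8, 8) = -24  ←
  z(0, 11.2) = -22.4
The minimum is at x_1 = 8, x_2 = 8.

(8, 8)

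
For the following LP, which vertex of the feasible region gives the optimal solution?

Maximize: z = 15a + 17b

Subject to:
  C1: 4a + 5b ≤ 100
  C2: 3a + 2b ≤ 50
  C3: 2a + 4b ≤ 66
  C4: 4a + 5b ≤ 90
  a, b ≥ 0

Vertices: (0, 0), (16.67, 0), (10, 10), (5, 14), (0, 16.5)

Evaluate the objective at each vertex of the feasible region:
  z(0, 0) = 0
  z(16.67, 0) = 250
  z(10, 10) = 320  ←
  z(5, 14) = 313
  z(0, 16.5) = 280.5
The maximum is at a = 10, b = 10.

(10, 10)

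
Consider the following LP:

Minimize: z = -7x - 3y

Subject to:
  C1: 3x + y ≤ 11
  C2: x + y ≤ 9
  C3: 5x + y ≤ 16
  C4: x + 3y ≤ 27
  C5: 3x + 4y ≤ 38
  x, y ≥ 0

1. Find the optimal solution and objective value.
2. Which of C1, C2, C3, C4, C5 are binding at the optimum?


1. x = 1, y = 8, z = -31
2. C1, C2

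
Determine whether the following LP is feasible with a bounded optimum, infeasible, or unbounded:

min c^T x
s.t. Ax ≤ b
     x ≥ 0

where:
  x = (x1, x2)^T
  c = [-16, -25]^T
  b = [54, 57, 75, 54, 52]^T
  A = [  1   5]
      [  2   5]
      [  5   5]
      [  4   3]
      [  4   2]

Feasible with a bounded optimal solution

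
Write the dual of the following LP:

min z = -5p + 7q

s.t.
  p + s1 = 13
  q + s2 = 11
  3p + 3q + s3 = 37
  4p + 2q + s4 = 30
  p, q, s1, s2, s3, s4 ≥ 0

Primal min cᵀx s.t. Ax ≤ b, x ≥ 0  →  Dual max −bᵀy s.t. Aᵀy ≥ −c, y ≥ 0.

Maximize: z = -13y1 - 11y2 - 37y3 - 30y4

Subject to:
  y1 + 3y3 + 4y4 ≥ 5
  y2 + 3y3 + 2y4 ≥ -7
  y1, y2, y3, y4 ≥ 0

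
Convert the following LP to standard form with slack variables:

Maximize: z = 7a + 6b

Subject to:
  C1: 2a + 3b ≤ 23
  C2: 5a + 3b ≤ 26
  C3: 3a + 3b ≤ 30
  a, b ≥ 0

max z = 7a + 6b

s.t.
  2a + 3b + s1 = 23
  5a + 3b + s2 = 26
  3a + 3b + s3 = 30
  a, b, s1, s2, s3 ≥ 0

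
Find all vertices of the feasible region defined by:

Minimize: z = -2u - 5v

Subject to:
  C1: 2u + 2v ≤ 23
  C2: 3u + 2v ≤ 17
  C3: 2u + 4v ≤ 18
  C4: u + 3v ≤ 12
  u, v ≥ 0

(0, 0), (5.667, 0), (4, 2.5), (3, 3), (0, 4)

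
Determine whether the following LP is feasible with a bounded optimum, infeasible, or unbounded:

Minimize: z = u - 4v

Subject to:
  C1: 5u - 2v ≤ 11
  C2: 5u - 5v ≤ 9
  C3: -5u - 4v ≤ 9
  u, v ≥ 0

Unbounded (objective can decrease without bound)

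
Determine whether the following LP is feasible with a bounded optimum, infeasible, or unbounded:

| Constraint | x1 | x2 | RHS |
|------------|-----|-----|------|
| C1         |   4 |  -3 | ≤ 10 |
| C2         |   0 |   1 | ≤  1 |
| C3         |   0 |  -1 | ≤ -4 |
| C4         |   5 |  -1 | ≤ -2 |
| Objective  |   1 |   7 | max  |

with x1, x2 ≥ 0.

Infeasible (no feasible solution exists)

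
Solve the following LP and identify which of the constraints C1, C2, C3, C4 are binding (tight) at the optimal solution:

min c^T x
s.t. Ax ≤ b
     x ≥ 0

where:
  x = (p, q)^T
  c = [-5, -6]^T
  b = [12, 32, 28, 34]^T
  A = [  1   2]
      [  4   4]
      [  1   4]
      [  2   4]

At p = 4, q = 4, compute slack b - a·x for each constraint:
  C1: 12 − 12 = 0  (binding)
  C2: 32 − 32 = 0  (binding)
  C3: 28 − 20 = 8  (slack)
  C4: 34 − 24 = 10  (slack)

Optimal: p = 4, q = 4
Binding: C1, C2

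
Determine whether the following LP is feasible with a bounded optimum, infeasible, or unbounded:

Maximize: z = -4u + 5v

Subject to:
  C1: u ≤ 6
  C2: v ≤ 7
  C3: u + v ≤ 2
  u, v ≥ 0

Feasible with a bounded optimal solution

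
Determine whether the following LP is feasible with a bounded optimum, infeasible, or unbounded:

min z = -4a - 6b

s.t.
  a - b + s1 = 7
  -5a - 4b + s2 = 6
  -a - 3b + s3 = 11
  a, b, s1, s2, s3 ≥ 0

Unbounded (objective can decrease without bound)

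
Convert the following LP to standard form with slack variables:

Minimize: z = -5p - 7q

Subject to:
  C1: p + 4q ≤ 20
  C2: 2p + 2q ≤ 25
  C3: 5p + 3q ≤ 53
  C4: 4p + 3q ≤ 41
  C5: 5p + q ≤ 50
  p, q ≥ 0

min z = -5p - 7q

s.t.
  p + 4q + s1 = 20
  2p + 2q + s2 = 25
  5p + 3q + s3 = 53
  4p + 3q + s4 = 41
  5p + q + s5 = 50
  p, q, s1, s2, s3, s4, s5 ≥ 0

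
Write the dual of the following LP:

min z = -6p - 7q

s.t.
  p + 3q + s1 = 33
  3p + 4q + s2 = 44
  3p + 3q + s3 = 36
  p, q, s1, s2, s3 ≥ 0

Primal min cᵀx s.t. Ax ≤ b, x ≥ 0  →  Dual max −bᵀy s.t. Aᵀy ≥ −c, y ≥ 0.

Maximize: z = -33y1 - 44y2 - 36y3

Subject to:
  y1 + 3y2 + 3y3 ≥ 6
  3y1 + 4y2 + 3y3 ≥ 7
  y1, y2, y3 ≥ 0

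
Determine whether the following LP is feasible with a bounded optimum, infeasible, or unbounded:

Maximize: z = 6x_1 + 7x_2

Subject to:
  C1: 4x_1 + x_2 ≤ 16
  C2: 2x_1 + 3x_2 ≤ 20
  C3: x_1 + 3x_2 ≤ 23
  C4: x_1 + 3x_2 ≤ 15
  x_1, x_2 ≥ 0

Feasible with a bounded optimal solution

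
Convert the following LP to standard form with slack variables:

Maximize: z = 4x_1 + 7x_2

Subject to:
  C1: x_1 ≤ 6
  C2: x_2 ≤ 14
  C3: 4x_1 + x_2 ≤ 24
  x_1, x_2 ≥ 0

max z = 4x_1 + 7x_2

s.t.
  x_1 + s1 = 6
  x_2 + s2 = 14
  4x_1 + x_2 + s3 = 24
  x_1, x_2, s1, s2, s3 ≥ 0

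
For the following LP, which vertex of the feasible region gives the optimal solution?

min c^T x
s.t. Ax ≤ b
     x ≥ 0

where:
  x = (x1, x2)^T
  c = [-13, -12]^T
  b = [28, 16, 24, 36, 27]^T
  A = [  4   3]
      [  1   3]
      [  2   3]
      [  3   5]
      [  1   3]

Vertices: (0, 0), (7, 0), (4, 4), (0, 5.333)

Evaluate the objective at each vertex of the feasible region:
  z(0, 0) = 0
  z(7, 0) = -91
  z(4, 4) = -100  ←
  z(0, 5.333) = -64
The minimum is at x1 = 4, x2 = 4.

(4, 4)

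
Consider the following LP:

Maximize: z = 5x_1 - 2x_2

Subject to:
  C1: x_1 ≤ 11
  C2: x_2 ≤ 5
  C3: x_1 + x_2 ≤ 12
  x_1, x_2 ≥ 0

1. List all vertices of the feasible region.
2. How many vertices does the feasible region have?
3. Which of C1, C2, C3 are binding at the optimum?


1. (0, 0), (11, 0), (11, 1), (7, 5), (0, 5)
2. 5
3. C1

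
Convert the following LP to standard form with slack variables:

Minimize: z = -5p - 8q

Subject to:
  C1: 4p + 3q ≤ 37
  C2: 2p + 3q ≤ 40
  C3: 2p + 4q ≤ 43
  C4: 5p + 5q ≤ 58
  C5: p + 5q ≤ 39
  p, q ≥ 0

min z = -5p - 8q

s.t.
  4p + 3q + s1 = 37
  2p + 3q + s2 = 40
  2p + 4q + s3 = 43
  5p + 5q + s4 = 58
  p + 5q + s5 = 39
  p, q, s1, s2, s3, s4, s5 ≥ 0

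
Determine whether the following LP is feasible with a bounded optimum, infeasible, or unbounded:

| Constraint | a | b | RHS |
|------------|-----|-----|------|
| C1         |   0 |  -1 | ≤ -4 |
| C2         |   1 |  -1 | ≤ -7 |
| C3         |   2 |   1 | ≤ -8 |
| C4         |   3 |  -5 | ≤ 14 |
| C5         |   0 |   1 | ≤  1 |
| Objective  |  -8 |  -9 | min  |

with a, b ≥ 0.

Infeasible (no feasible solution exists)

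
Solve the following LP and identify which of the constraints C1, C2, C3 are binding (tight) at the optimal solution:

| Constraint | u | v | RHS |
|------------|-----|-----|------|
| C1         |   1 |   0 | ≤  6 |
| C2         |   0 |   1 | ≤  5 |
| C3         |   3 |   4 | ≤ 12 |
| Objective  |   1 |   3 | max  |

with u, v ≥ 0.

At u = 0, v = 3, compute slack b - a·x for each constraint:
  C1: 6 − 0 = 6  (slack)
  C2: 5 − 3 = 2  (slack)
  C3: 12 − 12 = 0  (binding)

Optimal: u = 0, v = 3
Binding: C3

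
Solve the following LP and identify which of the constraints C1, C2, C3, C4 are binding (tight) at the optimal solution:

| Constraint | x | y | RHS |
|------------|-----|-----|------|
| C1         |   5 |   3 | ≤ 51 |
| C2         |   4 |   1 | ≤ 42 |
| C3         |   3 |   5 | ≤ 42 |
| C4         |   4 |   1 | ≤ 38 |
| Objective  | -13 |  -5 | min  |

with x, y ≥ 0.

At x = 9, y = 2, compute slack b - a·x for each constraint:
  C1: 51 − 51 = 0  (binding)
  C2: 42 − 38 = 4  (slack)
  C3: 42 − 37 = 5  (slack)
  C4: 38 − 38 = 0  (binding)

Optimal: x = 9, y = 2
Binding: C1, C4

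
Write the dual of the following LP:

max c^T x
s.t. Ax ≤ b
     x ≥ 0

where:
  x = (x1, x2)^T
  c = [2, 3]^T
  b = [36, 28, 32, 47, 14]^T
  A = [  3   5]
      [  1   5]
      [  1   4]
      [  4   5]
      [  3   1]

Primal max cᵀx s.t. Ax ≤ b, x ≥ 0  →  Dual min bᵀy s.t. Aᵀy ≥ c, y ≥ 0.

Minimize: z = 36y1 + 28y2 + 32y3 + 47y4 + 14y5

Subject to:
  3y1 + y2 + y3 + 4y4 + 3y5 ≥ 2
  5y1 + 5y2 + 4y3 + 5y4 + y5 ≥ 3
  y1, y2, y3, y4, y5 ≥ 0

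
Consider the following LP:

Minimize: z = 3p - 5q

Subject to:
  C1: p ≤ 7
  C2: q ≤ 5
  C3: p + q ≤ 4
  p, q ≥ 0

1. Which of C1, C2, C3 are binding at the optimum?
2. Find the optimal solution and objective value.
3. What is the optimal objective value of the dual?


1. C3
2. p = 0, q = 4, z = -20
3. -20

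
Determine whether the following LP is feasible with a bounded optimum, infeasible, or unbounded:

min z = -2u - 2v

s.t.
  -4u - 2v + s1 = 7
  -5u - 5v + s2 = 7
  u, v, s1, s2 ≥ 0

Unbounded (objective can decrease without bound)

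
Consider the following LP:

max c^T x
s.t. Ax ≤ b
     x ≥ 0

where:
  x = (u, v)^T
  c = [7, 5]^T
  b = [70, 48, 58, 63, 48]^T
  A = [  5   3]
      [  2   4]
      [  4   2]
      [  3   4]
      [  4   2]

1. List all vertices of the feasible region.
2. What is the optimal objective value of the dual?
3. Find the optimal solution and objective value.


1. (0, 0), (12, 0), (8, 8), (0, 12)
2. 96
3. u = 8, v = 8, z = 96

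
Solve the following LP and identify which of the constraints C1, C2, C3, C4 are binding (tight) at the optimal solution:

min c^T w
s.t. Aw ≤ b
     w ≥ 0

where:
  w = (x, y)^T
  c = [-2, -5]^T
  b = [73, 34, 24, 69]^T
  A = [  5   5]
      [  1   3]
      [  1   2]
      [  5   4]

At x = 4, y = 10, compute slack b - a·x for each constraint:
  C1: 73 − 70 = 3  (slack)
  C2: 34 − 34 = 0  (binding)
  C3: 24 − 24 = 0  (binding)
  C4: 69 − 60 = 9  (slack)

Optimal: x = 4, y = 10
Binding: C2, C3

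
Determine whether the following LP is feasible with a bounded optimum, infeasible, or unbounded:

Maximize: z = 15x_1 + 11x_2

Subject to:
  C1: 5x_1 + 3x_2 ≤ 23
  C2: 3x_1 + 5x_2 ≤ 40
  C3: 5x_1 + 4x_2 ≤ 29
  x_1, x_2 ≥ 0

Feasible with a bounded optimal solution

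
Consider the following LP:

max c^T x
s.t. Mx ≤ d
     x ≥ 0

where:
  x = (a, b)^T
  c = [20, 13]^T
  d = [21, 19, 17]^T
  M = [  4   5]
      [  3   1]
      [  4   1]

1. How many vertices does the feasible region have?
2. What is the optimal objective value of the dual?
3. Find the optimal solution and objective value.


1. 4
2. 93
3. a = 4, b = 1, z = 93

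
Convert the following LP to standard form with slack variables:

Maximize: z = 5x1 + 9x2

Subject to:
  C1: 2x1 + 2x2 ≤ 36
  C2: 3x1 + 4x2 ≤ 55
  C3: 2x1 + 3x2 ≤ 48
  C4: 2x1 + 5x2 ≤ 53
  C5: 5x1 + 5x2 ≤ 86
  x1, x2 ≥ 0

max z = 5x1 + 9x2

s.t.
  2x1 + 2x2 + s1 = 36
  3x1 + 4x2 + s2 = 55
  2x1 + 3x2 + s3 = 48
  2x1 + 5x2 + s4 = 53
  5x1 + 5x2 + s5 = 86
  x1, x2, s1, s2, s3, s4, s5 ≥ 0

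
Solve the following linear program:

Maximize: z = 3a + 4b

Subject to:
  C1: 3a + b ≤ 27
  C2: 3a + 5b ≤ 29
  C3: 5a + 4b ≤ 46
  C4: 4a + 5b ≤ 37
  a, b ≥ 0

Evaluate the objective at each vertex of the feasible region:
  z(0, 0) = 0
  z(9, 0) = 27
  z(8.909, 0.2727) = 27.82
  z(8, 1) = 28  ←
  z(0, 5.8) = 23.2
The maximum is at a = 8, b = 1.

a = 8, b = 1, z = 28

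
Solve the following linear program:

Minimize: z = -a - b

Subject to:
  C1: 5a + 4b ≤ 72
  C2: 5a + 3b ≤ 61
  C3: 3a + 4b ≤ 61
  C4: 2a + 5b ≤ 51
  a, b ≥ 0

Evaluate the objective at each vertex of the feasible region:
  z(0, 0) = 0
  z(12.2, 0) = -12.2
  z(8, 7) = -15  ←
  z(0, 10.2) = -10.2
The minimum is at a = 8, b = 7.

a = 8, b = 7, z = -15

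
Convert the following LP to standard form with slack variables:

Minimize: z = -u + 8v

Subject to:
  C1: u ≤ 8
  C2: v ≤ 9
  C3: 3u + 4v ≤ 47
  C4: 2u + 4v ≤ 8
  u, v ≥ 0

min z = -u + 8v

s.t.
  u + s1 = 8
  v + s2 = 9
  3u + 4v + s3 = 47
  2u + 4v + s4 = 8
  u, v, s1, s2, s3, s4 ≥ 0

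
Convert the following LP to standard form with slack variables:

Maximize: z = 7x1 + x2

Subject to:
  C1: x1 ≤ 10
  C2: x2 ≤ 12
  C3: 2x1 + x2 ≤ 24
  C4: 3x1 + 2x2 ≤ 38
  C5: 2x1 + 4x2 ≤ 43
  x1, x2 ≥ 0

max z = 7x1 + x2

s.t.
  x1 + s1 = 10
  x2 + s2 = 12
  2x1 + x2 + s3 = 24
  3x1 + 2x2 + s4 = 38
  2x1 + 4x2 + s5 = 43
  x1, x2, s1, s2, s3, s4, s5 ≥ 0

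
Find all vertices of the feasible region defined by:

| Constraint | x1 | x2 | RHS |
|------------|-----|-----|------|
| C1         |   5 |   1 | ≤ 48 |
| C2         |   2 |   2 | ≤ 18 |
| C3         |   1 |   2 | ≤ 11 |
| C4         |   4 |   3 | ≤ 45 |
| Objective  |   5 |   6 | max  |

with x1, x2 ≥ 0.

(0, 0), (9, 0), (7, 2), (0, 5.5)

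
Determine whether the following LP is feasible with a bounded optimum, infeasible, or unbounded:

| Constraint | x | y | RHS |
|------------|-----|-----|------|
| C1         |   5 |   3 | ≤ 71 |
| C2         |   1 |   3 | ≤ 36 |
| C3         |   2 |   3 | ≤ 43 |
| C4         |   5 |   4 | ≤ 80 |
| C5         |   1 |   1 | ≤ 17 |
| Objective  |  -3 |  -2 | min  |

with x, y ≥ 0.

Feasible with a bounded optimal solution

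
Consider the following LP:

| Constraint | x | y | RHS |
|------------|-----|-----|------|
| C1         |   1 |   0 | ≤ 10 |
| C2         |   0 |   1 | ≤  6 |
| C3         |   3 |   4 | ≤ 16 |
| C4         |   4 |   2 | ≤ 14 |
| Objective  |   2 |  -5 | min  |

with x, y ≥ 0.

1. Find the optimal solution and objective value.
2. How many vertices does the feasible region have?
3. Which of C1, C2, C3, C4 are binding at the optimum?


1. x = 0, y = 4, z = -20
2. 4
3. C3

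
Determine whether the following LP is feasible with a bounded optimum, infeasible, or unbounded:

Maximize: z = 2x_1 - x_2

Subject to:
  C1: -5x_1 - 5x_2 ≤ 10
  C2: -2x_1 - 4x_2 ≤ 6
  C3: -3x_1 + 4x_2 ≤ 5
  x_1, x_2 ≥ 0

Unbounded (objective can increase without bound)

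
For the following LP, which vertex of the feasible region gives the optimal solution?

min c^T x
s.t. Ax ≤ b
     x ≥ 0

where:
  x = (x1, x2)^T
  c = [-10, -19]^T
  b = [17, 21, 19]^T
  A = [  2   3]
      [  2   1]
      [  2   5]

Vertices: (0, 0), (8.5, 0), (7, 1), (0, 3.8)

Evaluate the objective at each vertex of the feasible region:
  z(0, 0) = 0
  z(8.5, 0) = -85
  z(7, 1) = -89  ←
  z(0, 3.8) = -72.2
The minimum is at x1 = 7, x2 = 1.

(7, 1)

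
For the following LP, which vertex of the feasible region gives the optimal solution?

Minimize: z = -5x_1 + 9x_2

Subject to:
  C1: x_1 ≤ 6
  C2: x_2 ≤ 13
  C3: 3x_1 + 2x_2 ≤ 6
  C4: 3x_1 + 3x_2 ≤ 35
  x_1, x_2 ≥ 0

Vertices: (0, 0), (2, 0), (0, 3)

Evaluate the objective at each vertex of the feasible region:
  z(0, 0) = 0
  z(2, 0) = -10  ←
  z(0, 3) = 27
The minimum is at x_1 = 2, x_2 = 0.

(2, 0)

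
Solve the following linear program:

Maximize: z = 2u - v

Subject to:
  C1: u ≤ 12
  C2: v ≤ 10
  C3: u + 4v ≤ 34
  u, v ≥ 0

Evaluate the objective at each vertex of the feasible region:
  z(0, 0) = 0
  z(12, 0) = 24  ←
  z(12, 5.5) = 18.5
  z(0, 8.5) = -8.5
The maximum is at u = 12, v = 0.

u = 12, v = 0, z = 24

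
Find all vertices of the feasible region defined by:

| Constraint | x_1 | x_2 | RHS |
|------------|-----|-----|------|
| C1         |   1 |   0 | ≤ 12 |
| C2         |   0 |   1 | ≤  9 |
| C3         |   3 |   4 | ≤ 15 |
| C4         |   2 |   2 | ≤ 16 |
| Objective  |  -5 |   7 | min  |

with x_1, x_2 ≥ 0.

(0, 0), (5, 0), (0, 3.75)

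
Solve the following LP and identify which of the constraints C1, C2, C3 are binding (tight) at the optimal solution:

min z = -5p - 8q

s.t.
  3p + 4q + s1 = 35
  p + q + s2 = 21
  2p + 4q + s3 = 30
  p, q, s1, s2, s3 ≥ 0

At p = 5, q = 5, compute slack b - a·x for each constraint:
  C1: 35 − 35 = 0  (binding)
  C2: 21 − 10 = 11  (slack)
  C3: 30 − 30 = 0  (binding)

Optimal: p = 5, q = 5
Binding: C1, C3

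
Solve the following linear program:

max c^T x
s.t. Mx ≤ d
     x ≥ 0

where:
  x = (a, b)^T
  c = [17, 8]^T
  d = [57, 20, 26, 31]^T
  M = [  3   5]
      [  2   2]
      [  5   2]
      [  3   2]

Evaluate the objective at each vertex of the feasible region:
  z(0, 0) = 0
  z(5.2, 0) = 88.4
  z(2, 8) = 98  ←
  z(0, 10) = 80
The maximum is at a = 2, b = 8.

a = 2, b = 8, z = 98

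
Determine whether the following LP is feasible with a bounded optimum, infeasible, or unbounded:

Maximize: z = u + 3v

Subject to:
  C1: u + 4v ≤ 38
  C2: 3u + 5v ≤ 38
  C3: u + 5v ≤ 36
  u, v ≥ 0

Feasible with a bounded optimal solution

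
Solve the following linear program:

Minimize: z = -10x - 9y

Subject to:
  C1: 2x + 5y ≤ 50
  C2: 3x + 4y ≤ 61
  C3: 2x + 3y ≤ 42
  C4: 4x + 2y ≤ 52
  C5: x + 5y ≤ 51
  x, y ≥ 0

Evaluate the objective at each vertex of the feasible region:
  z(0, 0) = 0
  z(13, 0) = -130
  z(10, 6) = -154  ←
  z(0, 10) = -90
The minimum is at x = 10, y = 6.

x = 10, y = 6, z = -154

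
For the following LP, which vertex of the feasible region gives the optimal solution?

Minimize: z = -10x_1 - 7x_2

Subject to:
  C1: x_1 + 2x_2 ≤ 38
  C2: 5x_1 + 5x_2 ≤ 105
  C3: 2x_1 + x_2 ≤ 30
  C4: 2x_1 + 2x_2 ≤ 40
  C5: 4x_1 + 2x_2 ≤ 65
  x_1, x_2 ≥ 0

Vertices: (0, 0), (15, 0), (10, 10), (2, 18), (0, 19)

Evaluate the objective at each vertex of the feasible region:
  z(0, 0) = 0
  z(15, 0) = -150
  z(10, 10) = -170  ←
  z(2, 18) = -146
  z(0, 19) = -133
The minimum is at x_1 = 10, x_2 = 10.

(10, 10)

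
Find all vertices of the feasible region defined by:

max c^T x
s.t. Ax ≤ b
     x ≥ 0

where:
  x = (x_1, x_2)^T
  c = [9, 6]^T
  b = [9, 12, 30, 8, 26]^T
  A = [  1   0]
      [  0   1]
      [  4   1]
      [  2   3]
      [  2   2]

(0, 0), (4, 0), (0, 2.667)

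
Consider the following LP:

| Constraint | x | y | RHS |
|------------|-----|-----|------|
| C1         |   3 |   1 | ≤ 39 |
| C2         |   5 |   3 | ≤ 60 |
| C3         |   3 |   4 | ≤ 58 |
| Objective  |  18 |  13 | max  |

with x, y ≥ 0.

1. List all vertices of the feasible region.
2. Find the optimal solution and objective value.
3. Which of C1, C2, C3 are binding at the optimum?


1. (0, 0), (12, 0), (6, 10), (0, 14.5)
2. x = 6, y = 10, z = 238
3. C2, C3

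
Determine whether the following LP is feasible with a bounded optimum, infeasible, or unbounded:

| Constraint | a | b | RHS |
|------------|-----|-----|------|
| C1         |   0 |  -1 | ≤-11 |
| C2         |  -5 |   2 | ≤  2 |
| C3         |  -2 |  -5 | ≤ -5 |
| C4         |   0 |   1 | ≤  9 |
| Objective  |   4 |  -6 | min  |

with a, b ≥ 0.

Infeasible (no feasible solution exists)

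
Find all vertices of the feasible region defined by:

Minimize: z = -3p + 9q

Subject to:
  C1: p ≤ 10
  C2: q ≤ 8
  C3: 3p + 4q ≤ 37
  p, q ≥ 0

(0, 0), (10, 0), (10, 1.75), (1.667, 8), (0, 8)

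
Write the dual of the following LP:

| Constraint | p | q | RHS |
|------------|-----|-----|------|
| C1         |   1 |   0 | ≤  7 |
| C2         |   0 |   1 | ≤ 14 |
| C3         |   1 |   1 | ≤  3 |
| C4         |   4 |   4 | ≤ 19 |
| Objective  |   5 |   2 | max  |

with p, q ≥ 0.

Primal max cᵀx s.t. Ax ≤ b, x ≥ 0  →  Dual min bᵀy s.t. Aᵀy ≥ c, y ≥ 0.

Minimize: z = 7y1 + 14y2 + 3y3 + 19y4

Subject to:
  y1 + y3 + 4y4 ≥ 5
  y2 + y3 + 4y4 ≥ 2
  y1, y2, y3, y4 ≥ 0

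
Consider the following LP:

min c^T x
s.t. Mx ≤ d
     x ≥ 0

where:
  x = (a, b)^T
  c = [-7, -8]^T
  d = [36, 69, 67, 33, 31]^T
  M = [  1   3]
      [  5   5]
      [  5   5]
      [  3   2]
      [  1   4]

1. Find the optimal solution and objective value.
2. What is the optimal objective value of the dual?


1. a = 7, b = 6, z = -97
2. -97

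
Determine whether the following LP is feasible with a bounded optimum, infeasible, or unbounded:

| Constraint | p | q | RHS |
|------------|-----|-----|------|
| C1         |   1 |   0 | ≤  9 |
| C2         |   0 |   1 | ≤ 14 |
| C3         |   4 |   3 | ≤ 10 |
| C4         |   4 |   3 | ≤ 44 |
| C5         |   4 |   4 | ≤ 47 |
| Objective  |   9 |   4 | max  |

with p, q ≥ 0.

Feasible with a bounded optimal solution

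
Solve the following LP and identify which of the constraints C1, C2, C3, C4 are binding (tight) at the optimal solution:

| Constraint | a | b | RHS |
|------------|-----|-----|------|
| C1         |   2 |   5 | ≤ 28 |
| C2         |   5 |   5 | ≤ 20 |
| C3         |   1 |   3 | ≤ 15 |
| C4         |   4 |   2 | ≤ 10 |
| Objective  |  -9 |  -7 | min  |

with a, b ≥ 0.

At a = 1, b = 3, compute slack b - a·x for each constraint:
  C1: 28 − 17 = 11  (slack)
  C2: 20 − 20 = 0  (binding)
  C3: 15 − 10 = 5  (slack)
  C4: 10 − 10 = 0  (binding)

Optimal: a = 1, b = 3
Binding: C2, C4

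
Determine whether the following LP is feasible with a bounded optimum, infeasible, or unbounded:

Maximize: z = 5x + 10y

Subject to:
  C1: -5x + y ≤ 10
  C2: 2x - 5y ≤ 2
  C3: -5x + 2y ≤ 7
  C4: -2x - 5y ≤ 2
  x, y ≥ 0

Unbounded (objective can increase without bound)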